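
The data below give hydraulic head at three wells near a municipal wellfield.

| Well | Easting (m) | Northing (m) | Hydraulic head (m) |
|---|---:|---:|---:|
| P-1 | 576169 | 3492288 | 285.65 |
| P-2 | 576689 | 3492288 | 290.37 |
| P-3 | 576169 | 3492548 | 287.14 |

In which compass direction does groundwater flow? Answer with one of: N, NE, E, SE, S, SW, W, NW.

SW

∂h/∂x = (290.37 − 285.65) / (576689 − 576169) = +0.009077
∂h/∂y = (287.14 − 285.65) / (3492548 − 3492288) = +0.005731
Flow = −∇h = (-0.009077 east, -0.005731 north), which points southwest.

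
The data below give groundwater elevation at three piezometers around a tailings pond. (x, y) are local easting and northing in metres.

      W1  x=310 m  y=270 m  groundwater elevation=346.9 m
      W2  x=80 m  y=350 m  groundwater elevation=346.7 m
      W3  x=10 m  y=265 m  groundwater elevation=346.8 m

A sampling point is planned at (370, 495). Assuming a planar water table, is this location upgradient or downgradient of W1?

With h = a·x + b·y + c and W1 as origin, the differences give:
  (-230)·a + 80·b = -0.2
  (-300)·a + (-5)·b = -0.1
Eliminate b (×(-5) and ×80, subtract): 25150·a = 9.00 → a = ∂h/∂x = +0.0003579
Back-substitute: b = ∂h/∂y = -0.001471.
Head at (370, 495) = 346.9 + (+0.0003579)·(60) + (-0.001471)·(225) = 346.59 m.
That is lower than the 346.9 m at W1, so the point is downgradient.

downgradient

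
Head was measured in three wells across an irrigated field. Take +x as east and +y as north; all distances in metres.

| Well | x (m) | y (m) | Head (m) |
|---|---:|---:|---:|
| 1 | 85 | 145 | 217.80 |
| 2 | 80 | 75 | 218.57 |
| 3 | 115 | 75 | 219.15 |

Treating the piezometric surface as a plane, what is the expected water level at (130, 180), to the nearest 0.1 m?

218.1 m

Differences from 1: to 2 (Δx, Δy, Δh) = (-5, -70, +0.77); to 3 = (30, -70, +1.35).
Solve a·Δx + b·Δy = Δh: det = (-5)·(-70) − 30·(-70) = 2450.
∂h/∂x = [(+0.77)·(-70) − (+1.35)·(-70)] / 2450 = +0.01657
∂h/∂y = [(-5)·(+1.35) − 30·(+0.77)] / 2450 = -0.01218
h(130, 180) = 217.80 + (+0.01657)·(45) + (-0.01218)·(35) = 217.80 +0.746 -0.426 = 218.119 m.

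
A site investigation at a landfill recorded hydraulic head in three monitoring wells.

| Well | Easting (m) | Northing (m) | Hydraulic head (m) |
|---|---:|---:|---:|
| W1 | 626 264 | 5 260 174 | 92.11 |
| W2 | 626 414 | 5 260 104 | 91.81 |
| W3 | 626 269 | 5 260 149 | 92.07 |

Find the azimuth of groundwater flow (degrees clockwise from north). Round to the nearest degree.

Differences from W1: to W2 (Δx, Δy, Δh) = (150, -70, -0.30); to W3 = (5, -25, -0.04).
Determinant of the coordinate differences = 150·(-25) − 5·(-70) = -3400.
∂h/∂x = [(-0.30)·(-25) − (-0.04)·(-70)] / -3400 = -0.001382
∂h/∂y = [150·(-0.04) − 5·(-0.30)] / -3400 = +0.001324
Flow direction (−∇h) has components (+0.001382 E, -0.001324 N).
Azimuth = atan2(E, N) = atan2(+0.001382, -0.001324) = 133.8° ≈ 134°.

134°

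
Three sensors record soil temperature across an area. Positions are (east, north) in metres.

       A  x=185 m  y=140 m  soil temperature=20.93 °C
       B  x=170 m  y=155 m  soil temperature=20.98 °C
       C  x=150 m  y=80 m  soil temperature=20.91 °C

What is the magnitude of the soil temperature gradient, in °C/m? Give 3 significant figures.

0.00238 °C/m

Three-point gradient (reference A): Δ to B = (-15, 15, +0.05), Δ to C = (-35, -60, -0.02).
∂T/∂x = -0.001895, ∂T/∂y = +0.001439 (det = 1425).
|∇f| = √(-0.001895² + 0.001439²) = 0.002379 °C/m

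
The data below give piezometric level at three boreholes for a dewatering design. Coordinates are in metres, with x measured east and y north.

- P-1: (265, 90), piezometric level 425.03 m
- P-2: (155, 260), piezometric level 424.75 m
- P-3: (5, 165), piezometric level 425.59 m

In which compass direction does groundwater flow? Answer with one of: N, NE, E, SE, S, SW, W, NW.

Differences from P-1: to P-2 (Δx, Δy, Δh) = (-110, 170, -0.28); to P-3 = (-260, 75, +0.56).
Determinant of the coordinate differences = (-110)·75 − (-260)·170 = 35950.
∂h/∂x = [(-0.28)·75 − (+0.56)·170] / 35950 = -0.003232
∂h/∂y = [(-110)·(+0.56) − (-260)·(-0.28)] / 35950 = -0.003739
Flow = −∇h = (+0.003232 east, +0.003739 north), which points northeast.

NE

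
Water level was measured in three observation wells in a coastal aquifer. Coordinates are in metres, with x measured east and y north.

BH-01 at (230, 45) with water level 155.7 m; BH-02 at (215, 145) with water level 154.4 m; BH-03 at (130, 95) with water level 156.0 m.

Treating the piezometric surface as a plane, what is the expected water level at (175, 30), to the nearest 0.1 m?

Differences from BH-01: to BH-02 (Δx, Δy, Δh) = (-15, 100, -1.3); to BH-03 = (-100, 50, +0.3).
Solve a·Δx + b·Δy = Δh: det = (-15)·50 − (-100)·100 = 9250.
∂h/∂x = [(-1.3)·50 − (+0.3)·100] / 9250 = -0.01027
∂h/∂y = [(-15)·(+0.3) − (-100)·(-1.3)] / 9250 = -0.01454
h(175, 30) = 155.7 + (-0.01027)·(-55) + (-0.01454)·(-15) = 155.7 +0.565 +0.218 = 156.483 m.

156.5 m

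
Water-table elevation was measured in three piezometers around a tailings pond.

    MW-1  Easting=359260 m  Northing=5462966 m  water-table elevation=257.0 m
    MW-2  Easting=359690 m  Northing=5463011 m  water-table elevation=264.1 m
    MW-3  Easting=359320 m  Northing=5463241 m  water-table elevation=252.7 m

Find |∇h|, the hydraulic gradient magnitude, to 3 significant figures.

0.0271

With h = a·x + b·y + c and MW-1 as origin, the differences give:
  430·a + 45·b = +7.1
  60·a + 275·b = -4.3
Eliminate b (×275 and ×45, subtract): 115550·a = 2146.00 → a = ∂h/∂x = +0.01857
Back-substitute: b = ∂h/∂y = -0.01969.
|∇h| = √(0.01857² + -0.01969²) = 0.02707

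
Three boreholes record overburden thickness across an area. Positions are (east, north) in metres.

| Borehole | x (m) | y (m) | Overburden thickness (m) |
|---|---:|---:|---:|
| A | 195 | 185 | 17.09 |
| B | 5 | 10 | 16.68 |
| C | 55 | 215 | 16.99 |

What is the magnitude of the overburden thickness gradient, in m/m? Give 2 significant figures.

0.0016 m/m

Differences from A: to B (Δx, Δy, Δh) = (-190, -175, -0.41); to C = (-140, 30, -0.10).
Solve a·Δx + b·Δy = Δd: det = (-190)·30 − (-140)·(-175) = -30200.
∂d/∂x = [(-0.41)·30 − (-0.10)·(-175)] / -30200 = +0.0009868
∂d/∂y = [(-190)·(-0.10) − (-140)·(-0.41)] / -30200 = +0.001272
|∇f| = √(0.0009868² + 0.001272²) = 0.00161 m/m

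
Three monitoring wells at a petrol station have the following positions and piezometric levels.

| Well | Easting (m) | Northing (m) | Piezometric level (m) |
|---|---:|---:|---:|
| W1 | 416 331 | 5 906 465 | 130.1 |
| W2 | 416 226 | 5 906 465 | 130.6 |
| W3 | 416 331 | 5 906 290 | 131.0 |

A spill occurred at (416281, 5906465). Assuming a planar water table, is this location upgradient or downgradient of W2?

downgradient

∂h/∂x = (130.6 − 130.1) / (416226 − 416331) = -0.004762
∂h/∂y = (131.0 − 130.1) / (5906290 − 5906465) = -0.005143
Head at (416281, 5906465) = 130.1 + (-0.004762)·(-50) + (-0.005143)·(0) = 130.34 m.
That is lower than the 130.6 m at W2, so the point is downgradient.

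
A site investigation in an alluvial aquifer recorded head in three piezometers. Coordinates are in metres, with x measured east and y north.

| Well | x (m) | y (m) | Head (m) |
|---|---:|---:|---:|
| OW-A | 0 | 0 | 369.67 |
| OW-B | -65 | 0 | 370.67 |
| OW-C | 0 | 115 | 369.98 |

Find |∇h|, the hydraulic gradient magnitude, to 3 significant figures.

0.0156

∂h/∂x = (370.67 − 369.67) / (-65 − 0) = -0.01538
∂h/∂y = (369.98 − 369.67) / (115 − 0) = +0.002696
|∇h| = √(-0.01538² + 0.002696²) = 0.01561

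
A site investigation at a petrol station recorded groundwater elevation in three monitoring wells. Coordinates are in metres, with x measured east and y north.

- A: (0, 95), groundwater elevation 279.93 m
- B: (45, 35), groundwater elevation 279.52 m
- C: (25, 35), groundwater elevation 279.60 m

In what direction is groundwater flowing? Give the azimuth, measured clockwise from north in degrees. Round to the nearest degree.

134°

Taking A as reference: B−A = (45, -60, -0.41); C−A = (25, -60, -0.33).
Solve a·Δx + b·Δy = Δh: det = 45·(-60) − 25·(-60) = -1200.
∂h/∂x = [(-0.41)·(-60) − (-0.33)·(-60)] / -1200 = -0.004000
∂h/∂y = [45·(-0.33) − 25·(-0.41)] / -1200 = +0.003833
Flow direction (−∇h) has components (+0.004000 E, -0.003833 N).
Azimuth = atan2(E, N) = atan2(+0.004000, -0.003833) = 133.8° ≈ 134°.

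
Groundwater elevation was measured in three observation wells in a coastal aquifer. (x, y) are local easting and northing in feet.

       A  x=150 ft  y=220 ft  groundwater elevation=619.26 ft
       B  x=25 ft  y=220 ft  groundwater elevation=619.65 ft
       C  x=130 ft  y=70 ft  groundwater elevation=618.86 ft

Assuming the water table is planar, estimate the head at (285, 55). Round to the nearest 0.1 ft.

618.3 ft

With h = a·x + b·y + c and A as origin, the differences give:
  (-125)·a + 0·b = +0.39
  (-20)·a + (-150)·b = -0.40
Eliminate b (×(-150) and ×0, subtract): 18750·a = -58.500 → a = ∂h/∂x = -0.003120
Back-substitute: b = ∂h/∂y = +0.003083.
h(285, 55) = 619.26 + (-0.003120)·(135) + (+0.003083)·(-165) = 619.26 -0.421 -0.509 = 618.330 ft.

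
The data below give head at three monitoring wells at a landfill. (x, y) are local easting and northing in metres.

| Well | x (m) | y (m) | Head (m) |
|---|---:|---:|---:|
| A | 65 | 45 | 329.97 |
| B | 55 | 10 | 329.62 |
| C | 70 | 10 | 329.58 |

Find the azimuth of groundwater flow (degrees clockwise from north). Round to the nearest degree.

166°

Differences from A: to B (Δx, Δy, Δh) = (-10, -35, -0.35); to C = (5, -35, -0.39).
Solve a·Δx + b·Δy = Δh: det = (-10)·(-35) − 5·(-35) = 525.
∂h/∂x = [(-0.35)·(-35) − (-0.39)·(-35)] / 525 = -0.002667
∂h/∂y = [(-10)·(-0.39) − 5·(-0.35)] / 525 = +0.01076
Flow direction (−∇h) has components (+0.002667 E, -0.01076 N).
Azimuth = atan2(E, N) = atan2(+0.002667, -0.01076) = 166.1° ≈ 166°.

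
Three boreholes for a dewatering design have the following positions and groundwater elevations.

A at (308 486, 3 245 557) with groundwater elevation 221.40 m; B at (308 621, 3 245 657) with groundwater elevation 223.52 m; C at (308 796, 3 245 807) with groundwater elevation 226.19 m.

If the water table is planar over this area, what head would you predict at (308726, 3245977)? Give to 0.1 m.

224.2 m

Differences from A: to B (Δx, Δy, Δh) = (135, 100, +2.12); to C = (310, 250, +4.79).
Determinant of the coordinate differences = 135·250 − 310·100 = 2750.
∂h/∂x = [(+2.12)·250 − (+4.79)·100] / 2750 = +0.01855
∂h/∂y = [135·(+4.79) − 310·(+2.12)] / 2750 = -0.003836
h(308726, 3245977) = 221.40 + (+0.01855)·(240) + (-0.003836)·(420) = 221.40 +4.451 -1.611 = 224.240 m.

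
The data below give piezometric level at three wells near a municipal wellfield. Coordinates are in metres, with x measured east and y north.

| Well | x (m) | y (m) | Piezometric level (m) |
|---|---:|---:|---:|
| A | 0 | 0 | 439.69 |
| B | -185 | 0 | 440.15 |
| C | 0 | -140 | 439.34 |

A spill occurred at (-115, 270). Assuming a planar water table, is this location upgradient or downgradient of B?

∂h/∂x = (440.15 − 439.69) / (-185 − 0) = -0.002486
∂h/∂y = (439.34 − 439.69) / (-140 − 0) = +0.002500
Head at (-115, 270) = 439.69 + (-0.002486)·(-115) + (+0.002500)·(270) = 440.65 m.
That is higher than the 440.15 m at B, so the point is upgradient.

upgradient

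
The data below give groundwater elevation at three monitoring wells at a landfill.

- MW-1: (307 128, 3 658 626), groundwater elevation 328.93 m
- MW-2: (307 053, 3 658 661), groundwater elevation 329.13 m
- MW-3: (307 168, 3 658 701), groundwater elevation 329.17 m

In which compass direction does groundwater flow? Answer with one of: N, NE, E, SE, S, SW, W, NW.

S

With h = a·x + b·y + c and MW-1 as origin, the differences give:
  (-75)·a + 35·b = +0.20
  40·a + 75·b = +0.24
Eliminate b (×75 and ×35, subtract): -7025·a = 6.600 → a = ∂h/∂x = -0.0009395
Back-substitute: b = ∂h/∂y = +0.003701.
Flow = −∇h = (+0.0009395 east, -0.003701 north), which points south.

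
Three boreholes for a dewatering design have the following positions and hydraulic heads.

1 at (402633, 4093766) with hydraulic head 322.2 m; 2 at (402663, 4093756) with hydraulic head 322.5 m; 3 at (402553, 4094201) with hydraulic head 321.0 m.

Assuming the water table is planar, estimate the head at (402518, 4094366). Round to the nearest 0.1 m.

Three-point gradient (reference 1): Δ to 2 = (30, -10, +0.3), Δ to 3 = (-80, 435, -1.2).
∂h/∂x = +0.009673, ∂h/∂y = -0.0009796 (det = 12250).
h(402518, 4094366) = 322.2 + (+0.009673)·(-115) + (-0.0009796)·(600) = 322.2 -1.112 -0.588 = 320.500 m.

320.5 m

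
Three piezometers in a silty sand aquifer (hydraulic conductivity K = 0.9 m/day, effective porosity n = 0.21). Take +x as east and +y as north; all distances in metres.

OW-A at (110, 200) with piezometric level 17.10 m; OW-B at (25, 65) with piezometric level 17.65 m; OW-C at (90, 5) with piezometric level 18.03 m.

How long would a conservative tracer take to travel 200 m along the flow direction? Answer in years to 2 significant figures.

25 years

Three-point gradient (reference OW-A): Δ to OW-B = (-85, -135, +0.55), Δ to OW-C = (-20, -195, +0.93).
∂h/∂x = +0.001319, ∂h/∂y = -0.004905 (det = 13875).
|∇h| = √(0.001319² + -0.004905²) = 0.005079
Seepage velocity v = K·i/n = 0.9 × 0.005079 / 0.21 = 0.02177 m/day.
t = 200 / 0.02177 = 9187 days = 25.2 years.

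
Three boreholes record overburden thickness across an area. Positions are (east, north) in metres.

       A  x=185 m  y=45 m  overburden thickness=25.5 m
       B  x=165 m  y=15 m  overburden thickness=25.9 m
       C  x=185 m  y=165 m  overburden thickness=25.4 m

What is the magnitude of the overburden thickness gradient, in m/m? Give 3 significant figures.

Differences from A: to B (Δx, Δy, Δh) = (-20, -30, +0.4); to C = (0, 120, -0.1).
Solve a·Δx + b·Δy = Δd: det = (-20)·120 − 0·(-30) = -2400.
∂d/∂x = [(+0.4)·120 − (-0.1)·(-30)] / -2400 = -0.01875
∂d/∂y = [(-20)·(-0.1) − 0·(+0.4)] / -2400 = -0.0008333
|∇f| = √(-0.01875² + -0.0008333²) = 0.01877 m/m

0.0188 m/m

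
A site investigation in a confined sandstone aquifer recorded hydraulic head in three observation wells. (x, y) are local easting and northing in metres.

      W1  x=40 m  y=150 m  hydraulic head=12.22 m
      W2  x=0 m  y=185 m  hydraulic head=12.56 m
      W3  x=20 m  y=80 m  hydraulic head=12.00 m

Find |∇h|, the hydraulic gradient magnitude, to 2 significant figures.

Differences from W1: to W2 (Δx, Δy, Δh) = (-40, 35, +0.34); to W3 = (-20, -70, -0.22).
Determinant of the coordinate differences = (-40)·(-70) − (-20)·35 = 3500.
∂h/∂x = [(+0.34)·(-70) − (-0.22)·35] / 3500 = -0.004600
∂h/∂y = [(-40)·(-0.22) − (-20)·(+0.34)] / 3500 = +0.004457
|∇h| = √(-0.004600² + 0.004457²) = 0.006405

0.0064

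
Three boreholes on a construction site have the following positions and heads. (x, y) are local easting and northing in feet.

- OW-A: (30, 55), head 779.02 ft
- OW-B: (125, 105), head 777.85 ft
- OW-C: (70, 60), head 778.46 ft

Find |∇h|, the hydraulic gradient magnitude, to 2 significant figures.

With h = a·x + b·y + c and OW-A as origin, the differences give:
  95·a + 50·b = -1.17
  40·a + 5·b = -0.56
Eliminate b (×5 and ×50, subtract): -1525·a = 22.150 → a = ∂h/∂x = -0.01452
Back-substitute: b = ∂h/∂y = +0.004197.
|∇h| = √(-0.01452² + 0.004197²) = 0.01511

0.015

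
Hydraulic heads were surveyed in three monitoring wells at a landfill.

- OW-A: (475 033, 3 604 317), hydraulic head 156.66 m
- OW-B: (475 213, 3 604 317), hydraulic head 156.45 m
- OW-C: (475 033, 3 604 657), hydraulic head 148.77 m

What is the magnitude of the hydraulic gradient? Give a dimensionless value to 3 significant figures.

0.0232

∂h/∂x = (156.45 − 156.66) / (475213 − 475033) = -0.001167
∂h/∂y = (148.77 − 156.66) / (3604657 − 3604317) = -0.02321
|∇h| = √(-0.001167² + -0.02321²) = 0.02324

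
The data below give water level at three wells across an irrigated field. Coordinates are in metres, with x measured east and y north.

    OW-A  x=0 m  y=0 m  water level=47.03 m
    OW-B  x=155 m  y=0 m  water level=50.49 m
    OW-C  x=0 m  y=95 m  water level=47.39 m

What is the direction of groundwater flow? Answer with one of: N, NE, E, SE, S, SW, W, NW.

∂h/∂x = (50.49 − 47.03) / (155 − 0) = +0.02232
∂h/∂y = (47.39 − 47.03) / (95 − 0) = +0.003789
Flow = −∇h = (-0.02232 east, -0.003789 north), which points west.

W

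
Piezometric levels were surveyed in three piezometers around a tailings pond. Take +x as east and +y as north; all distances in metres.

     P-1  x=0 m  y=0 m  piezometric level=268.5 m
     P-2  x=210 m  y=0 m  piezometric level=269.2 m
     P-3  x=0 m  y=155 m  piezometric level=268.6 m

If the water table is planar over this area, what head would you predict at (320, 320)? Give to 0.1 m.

∂h/∂x = (269.2 − 268.5) / (210 − 0) = +0.003333
∂h/∂y = (268.6 − 268.5) / (155 − 0) = +0.0006452
h(320, 320) = 268.5 + (+0.003333)·(320) + (+0.0006452)·(320) = 268.5 +1.067 +0.206 = 269.773 m.

269.8 m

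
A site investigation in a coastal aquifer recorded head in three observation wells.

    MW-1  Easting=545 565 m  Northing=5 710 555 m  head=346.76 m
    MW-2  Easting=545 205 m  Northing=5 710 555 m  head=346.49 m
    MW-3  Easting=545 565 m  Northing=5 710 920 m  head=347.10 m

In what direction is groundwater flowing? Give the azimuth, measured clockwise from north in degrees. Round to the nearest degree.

219°

∂h/∂x = (346.49 − 346.76) / (545205 − 545565) = +0.0007500
∂h/∂y = (347.10 − 346.76) / (5710920 − 5710555) = +0.0009315
Flow direction (−∇h) has components (-0.0007500 E, -0.0009315 N).
Azimuth = atan2(E, N) = atan2(-0.0007500, -0.0009315) = 218.8° ≈ 219°.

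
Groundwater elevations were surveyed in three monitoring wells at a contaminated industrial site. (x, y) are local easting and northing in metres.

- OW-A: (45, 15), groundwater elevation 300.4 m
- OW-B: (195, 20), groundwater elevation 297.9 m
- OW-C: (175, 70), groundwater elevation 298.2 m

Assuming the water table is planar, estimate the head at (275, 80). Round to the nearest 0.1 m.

296.5 m

Taking OW-A as reference: OW-B−OW-A = (150, 5, -2.5); OW-C−OW-A = (130, 55, -2.2).
Solve a·Δx + b·Δy = Δh: det = 150·55 − 130·5 = 7600.
∂h/∂x = [(-2.5)·55 − (-2.2)·5] / 7600 = -0.01664
∂h/∂y = [150·(-2.2) − 130·(-2.5)] / 7600 = -0.0006579
h(275, 80) = 300.4 + (-0.01664)·(230) + (-0.0006579)·(65) = 300.4 -3.828 -0.043 = 296.529 m.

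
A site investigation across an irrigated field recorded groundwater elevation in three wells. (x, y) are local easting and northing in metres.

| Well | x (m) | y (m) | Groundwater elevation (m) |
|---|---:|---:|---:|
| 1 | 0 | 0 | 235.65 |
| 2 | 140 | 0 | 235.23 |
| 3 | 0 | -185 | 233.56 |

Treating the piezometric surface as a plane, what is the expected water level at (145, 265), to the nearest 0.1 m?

238.2 m

∂h/∂x = (235.23 − 235.65) / (140 − 0) = -0.003000
∂h/∂y = (233.56 − 235.65) / (-185 − 0) = +0.01130
h(145, 265) = 235.65 + (-0.003000)·(145) + (+0.01130)·(265) = 235.65 -0.435 +2.994 = 238.209 m.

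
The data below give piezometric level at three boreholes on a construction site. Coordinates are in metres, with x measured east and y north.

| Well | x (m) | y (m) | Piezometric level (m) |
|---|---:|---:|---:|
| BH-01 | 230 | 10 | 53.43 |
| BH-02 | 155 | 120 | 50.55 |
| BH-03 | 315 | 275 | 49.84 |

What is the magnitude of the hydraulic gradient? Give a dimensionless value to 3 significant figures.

Three-point gradient (reference BH-01): Δ to BH-02 = (-75, 110, -2.88), Δ to BH-03 = (85, 265, -3.59).
∂h/∂x = +0.01260, ∂h/∂y = -0.01759 (det = -29225).
|∇h| = √(0.01260² + -0.01759²) = 0.02164

0.0216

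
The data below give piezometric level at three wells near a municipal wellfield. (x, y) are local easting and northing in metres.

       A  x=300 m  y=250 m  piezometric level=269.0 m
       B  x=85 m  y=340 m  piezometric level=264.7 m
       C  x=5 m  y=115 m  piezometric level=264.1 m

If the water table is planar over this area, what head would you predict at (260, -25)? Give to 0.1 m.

Taking A as reference: B−A = (-215, 90, -4.3); C−A = (-295, -135, -4.9).
Determinant of the coordinate differences = (-215)·(-135) − (-295)·90 = 55575.
∂h/∂x = [(-4.3)·(-135) − (-4.9)·90] / 55575 = +0.01838
∂h/∂y = [(-215)·(-4.9) − (-295)·(-4.3)] / 55575 = -0.003869
h(260, -25) = 269.0 + (+0.01838)·(-40) + (-0.003869)·(-275) = 269.0 -0.735 +1.064 = 269.329 m.

269.3 m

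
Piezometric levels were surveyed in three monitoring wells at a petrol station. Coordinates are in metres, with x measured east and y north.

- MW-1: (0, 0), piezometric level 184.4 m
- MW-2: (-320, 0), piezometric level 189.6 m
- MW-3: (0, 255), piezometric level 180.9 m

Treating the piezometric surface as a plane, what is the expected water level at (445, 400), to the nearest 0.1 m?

∂h/∂x = (189.6 − 184.4) / (-320 − 0) = -0.01625
∂h/∂y = (180.9 − 184.4) / (255 − 0) = -0.01373
h(445, 400) = 184.4 + (-0.01625)·(445) + (-0.01373)·(400) = 184.4 -7.231 -5.490 = 171.679 m.

171.7 m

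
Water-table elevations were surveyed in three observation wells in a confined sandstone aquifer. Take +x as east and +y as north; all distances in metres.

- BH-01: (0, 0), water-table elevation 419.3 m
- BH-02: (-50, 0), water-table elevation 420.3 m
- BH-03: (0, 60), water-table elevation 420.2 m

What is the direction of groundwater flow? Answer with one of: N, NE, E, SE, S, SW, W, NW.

SE

∂h/∂x = (420.3 − 419.3) / (-50 − 0) = -0.02000
∂h/∂y = (420.2 − 419.3) / (60 − 0) = +0.01500
Flow = −∇h = (+0.02000 east, -0.01500 north), which points southeast.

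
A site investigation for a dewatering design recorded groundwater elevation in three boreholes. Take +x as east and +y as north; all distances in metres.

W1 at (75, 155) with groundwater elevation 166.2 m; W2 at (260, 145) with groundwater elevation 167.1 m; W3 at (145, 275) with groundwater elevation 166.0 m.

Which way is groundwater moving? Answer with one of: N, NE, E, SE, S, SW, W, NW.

Differences from W1: to W2 (Δx, Δy, Δh) = (185, -10, +0.9); to W3 = (70, 120, -0.2).
Determinant of the coordinate differences = 185·120 − 70·(-10) = 22900.
∂h/∂x = [(+0.9)·120 − (-0.2)·(-10)] / 22900 = +0.004629
∂h/∂y = [185·(-0.2) − 70·(+0.9)] / 22900 = -0.004367
Flow = −∇h = (-0.004629 east, +0.004367 north), which points northwest.

NW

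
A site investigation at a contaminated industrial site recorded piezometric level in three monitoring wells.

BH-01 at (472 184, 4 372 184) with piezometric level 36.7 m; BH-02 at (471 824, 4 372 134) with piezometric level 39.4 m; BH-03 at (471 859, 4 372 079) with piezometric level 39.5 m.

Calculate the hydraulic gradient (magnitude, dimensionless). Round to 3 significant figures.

With h = a·x + b·y + c and BH-01 as origin, the differences give:
  (-360)·a + (-50)·b = +2.7
  (-325)·a + (-105)·b = +2.8
Eliminate b (×(-105) and ×(-50), subtract): 21550·a = -143.50 → a = ∂h/∂x = -0.006659
Back-substitute: b = ∂h/∂y = -0.006056.
|∇h| = √(-0.006659² + -0.006056²) = 0.009001

0.00900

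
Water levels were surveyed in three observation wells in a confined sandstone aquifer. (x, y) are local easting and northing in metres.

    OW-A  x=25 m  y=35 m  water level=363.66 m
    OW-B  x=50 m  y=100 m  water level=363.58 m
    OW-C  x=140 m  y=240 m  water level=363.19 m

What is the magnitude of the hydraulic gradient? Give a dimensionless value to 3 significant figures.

0.00612

Differences from OW-A: to OW-B (Δx, Δy, Δh) = (25, 65, -0.08); to OW-C = (115, 205, -0.47).
Determinant of the coordinate differences = 25·205 − 115·65 = -2350.
∂h/∂x = [(-0.08)·205 − (-0.47)·65] / -2350 = -0.006021
∂h/∂y = [25·(-0.47) − 115·(-0.08)] / -2350 = +0.001085
|∇h| = √(-0.006021² + 0.001085²) = 0.006118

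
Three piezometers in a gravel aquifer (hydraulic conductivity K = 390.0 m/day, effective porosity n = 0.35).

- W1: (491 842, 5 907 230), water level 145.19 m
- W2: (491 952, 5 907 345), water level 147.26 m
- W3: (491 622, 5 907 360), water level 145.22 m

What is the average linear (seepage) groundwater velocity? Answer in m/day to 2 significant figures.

15 m/day

With h = a·x + b·y + c and W1 as origin, the differences give:
  110·a + 115·b = +2.07
  (-220)·a + 130·b = +0.03
Eliminate b (×130 and ×115, subtract): 39600·a = 265.650 → a = ∂h/∂x = +0.006708
Back-substitute: b = ∂h/∂y = +0.01158.
|∇h| = √(0.006708² + 0.01158²) = 0.01338
Seepage velocity v = K·i/n = 390.0 × 0.01338 / 0.35 = 14.91 m/day.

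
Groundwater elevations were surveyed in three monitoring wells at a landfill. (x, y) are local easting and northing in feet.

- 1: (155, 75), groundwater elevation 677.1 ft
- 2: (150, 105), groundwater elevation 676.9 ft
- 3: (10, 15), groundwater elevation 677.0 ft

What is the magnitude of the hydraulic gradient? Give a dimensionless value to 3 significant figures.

0.00693

Differences from 1: to 2 (Δx, Δy, Δh) = (-5, 30, -0.2); to 3 = (-145, -60, -0.1).
Determinant of the coordinate differences = (-5)·(-60) − (-145)·30 = 4650.
∂h/∂x = [(-0.2)·(-60) − (-0.1)·30] / 4650 = +0.003226
∂h/∂y = [(-5)·(-0.1) − (-145)·(-0.2)] / 4650 = -0.006129
|∇h| = √(0.003226² + -0.006129²) = 0.006926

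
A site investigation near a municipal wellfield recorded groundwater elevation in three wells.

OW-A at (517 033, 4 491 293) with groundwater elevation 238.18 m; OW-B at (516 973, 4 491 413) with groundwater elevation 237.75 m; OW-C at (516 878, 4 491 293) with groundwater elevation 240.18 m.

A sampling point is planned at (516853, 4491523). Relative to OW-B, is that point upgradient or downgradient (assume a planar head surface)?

upgradient

With h = a·x + b·y + c and OW-A as origin, the differences give:
  (-60)·a + 120·b = -0.43
  (-155)·a + 0·b = +2.00
Eliminate b (×0 and ×120, subtract): 18600·a = -240.000 → a = ∂h/∂x = -0.01290
Back-substitute: b = ∂h/∂y = -0.01003.
Head at (516853, 4491523) = 238.18 + (-0.01290)·(-180) + (-0.01003)·(230) = 238.19 m.
That is higher than the 237.75 m at OW-B, so the point is upgradient.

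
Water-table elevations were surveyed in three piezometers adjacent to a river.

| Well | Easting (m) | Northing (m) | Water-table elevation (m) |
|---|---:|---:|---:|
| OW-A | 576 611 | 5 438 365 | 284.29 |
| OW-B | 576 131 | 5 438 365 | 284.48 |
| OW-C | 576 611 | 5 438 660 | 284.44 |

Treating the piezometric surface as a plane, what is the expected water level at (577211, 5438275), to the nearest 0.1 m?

284.0 m

∂h/∂x = (284.48 − 284.29) / (576131 − 576611) = -0.0003958
∂h/∂y = (284.44 − 284.29) / (5438660 − 5438365) = +0.0005085
h(577211, 5438275) = 284.29 + (-0.0003958)·(600) + (+0.0005085)·(-90) = 284.29 -0.237 -0.046 = 284.007 m.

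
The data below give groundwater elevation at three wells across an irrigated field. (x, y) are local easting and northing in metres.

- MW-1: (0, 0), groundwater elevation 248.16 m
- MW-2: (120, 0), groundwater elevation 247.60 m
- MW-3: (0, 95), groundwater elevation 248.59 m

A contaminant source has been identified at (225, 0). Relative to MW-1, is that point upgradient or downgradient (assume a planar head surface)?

downgradient

∂h/∂x = (247.60 − 248.16) / (120 − 0) = -0.004667
∂h/∂y = (248.59 − 248.16) / (95 − 0) = +0.004526
Head at (225, 0) = 248.16 + (-0.004667)·(225) + (+0.004526)·(0) = 247.11 m.
That is lower than the 248.16 m at MW-1, so the point is downgradient.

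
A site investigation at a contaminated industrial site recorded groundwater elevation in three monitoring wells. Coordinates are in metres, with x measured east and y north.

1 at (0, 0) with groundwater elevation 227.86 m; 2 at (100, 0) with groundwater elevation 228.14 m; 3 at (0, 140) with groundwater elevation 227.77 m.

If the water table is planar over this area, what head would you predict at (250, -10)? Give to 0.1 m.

228.6 m

∂h/∂x = (228.14 − 227.86) / (100 − 0) = +0.002800
∂h/∂y = (227.77 − 227.86) / (140 − 0) = -0.0006429
h(250, -10) = 227.86 + (+0.002800)·(250) + (-0.0006429)·(-10) = 227.86 +0.700 +0.006 = 228.566 m.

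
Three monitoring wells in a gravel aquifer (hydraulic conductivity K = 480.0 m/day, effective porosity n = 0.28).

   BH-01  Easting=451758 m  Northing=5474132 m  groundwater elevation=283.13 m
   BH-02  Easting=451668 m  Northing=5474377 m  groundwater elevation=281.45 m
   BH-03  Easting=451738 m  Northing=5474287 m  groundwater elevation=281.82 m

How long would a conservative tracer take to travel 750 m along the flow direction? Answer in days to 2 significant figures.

Taking BH-01 as reference: BH-02−BH-01 = (-90, 245, -1.68); BH-03−BH-01 = (-20, 155, -1.31).
Solve a·Δx + b·Δy = Δh: det = (-90)·155 − (-20)·245 = -9050.
∂h/∂x = [(-1.68)·155 − (-1.31)·245] / -9050 = -0.006691
∂h/∂y = [(-90)·(-1.31) − (-20)·(-1.68)] / -9050 = -0.009315
|∇h| = √(-0.006691² + -0.009315²) = 0.01147
Seepage velocity v = K·i/n = 480.0 × 0.01147 / 0.28 = 19.66 m/day.
t = 750 / 19.66 = 38.15 days.

38 days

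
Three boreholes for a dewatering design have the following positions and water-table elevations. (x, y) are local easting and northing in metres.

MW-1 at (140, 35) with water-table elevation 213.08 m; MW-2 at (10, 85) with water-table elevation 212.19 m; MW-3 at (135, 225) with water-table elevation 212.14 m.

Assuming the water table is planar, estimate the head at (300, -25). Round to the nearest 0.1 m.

Taking MW-1 as reference: MW-2−MW-1 = (-130, 50, -0.89); MW-3−MW-1 = (-5, 190, -0.94).
Determinant of the coordinate differences = (-130)·190 − (-5)·50 = -24450.
∂h/∂x = [(-0.89)·190 − (-0.94)·50] / -24450 = +0.004994
∂h/∂y = [(-130)·(-0.94) − (-5)·(-0.89)] / -24450 = -0.004816
h(300, -25) = 213.08 + (+0.004994)·(160) + (-0.004816)·(-60) = 213.08 +0.799 +0.289 = 214.168 m.

214.2 m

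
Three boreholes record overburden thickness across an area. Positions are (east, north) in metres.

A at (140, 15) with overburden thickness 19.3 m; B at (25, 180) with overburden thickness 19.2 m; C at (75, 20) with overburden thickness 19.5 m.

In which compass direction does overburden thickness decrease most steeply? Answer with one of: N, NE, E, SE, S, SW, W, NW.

Differences from A: to B (Δx, Δy, Δh) = (-115, 165, -0.1); to C = (-65, 5, +0.2).
Determinant of the coordinate differences = (-115)·5 − (-65)·165 = 10150.
∂d/∂x = [(-0.1)·5 − (+0.2)·165] / 10150 = -0.003300
∂d/∂y = [(-115)·(+0.2) − (-65)·(-0.1)] / 10150 = -0.002906
Steepest decrease is along −∇f = (+0.003300 E, +0.002906 N) → northeast.

NE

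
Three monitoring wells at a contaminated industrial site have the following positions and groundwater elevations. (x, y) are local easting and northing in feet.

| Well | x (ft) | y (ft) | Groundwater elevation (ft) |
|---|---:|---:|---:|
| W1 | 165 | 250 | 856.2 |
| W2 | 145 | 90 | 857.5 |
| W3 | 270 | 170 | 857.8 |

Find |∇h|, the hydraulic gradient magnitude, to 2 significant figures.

Three-point gradient (reference W1): Δ to W2 = (-20, -160, +1.3), Δ to W3 = (105, -80, +1.6).
∂h/∂x = +0.008261, ∂h/∂y = -0.009158 (det = 18400).
|∇h| = √(0.008261² + -0.009158²) = 0.01233

0.012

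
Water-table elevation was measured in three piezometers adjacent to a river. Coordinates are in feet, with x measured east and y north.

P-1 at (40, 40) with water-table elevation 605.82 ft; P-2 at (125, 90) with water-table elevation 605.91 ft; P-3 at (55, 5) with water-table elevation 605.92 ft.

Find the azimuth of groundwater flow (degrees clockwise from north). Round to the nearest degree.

311°

With h = a·x + b·y + c and P-1 as origin, the differences give:
  85·a + 50·b = +0.09
  15·a + (-35)·b = +0.10
Eliminate b (×(-35) and ×50, subtract): -3725·a = -8.150 → a = ∂h/∂x = +0.002188
Back-substitute: b = ∂h/∂y = -0.001919.
Flow direction (−∇h) has components (-0.002188 E, +0.001919 N).
Azimuth = atan2(E, N) = atan2(-0.002188, +0.001919) = 311.3° ≈ 311°.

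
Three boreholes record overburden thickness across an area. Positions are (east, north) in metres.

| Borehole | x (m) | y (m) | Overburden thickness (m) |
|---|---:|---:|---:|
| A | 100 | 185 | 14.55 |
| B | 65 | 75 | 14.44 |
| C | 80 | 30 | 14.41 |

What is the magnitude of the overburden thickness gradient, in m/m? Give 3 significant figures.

Taking A as reference: B−A = (-35, -110, -0.11); C−A = (-20, -155, -0.14).
Determinant of the coordinate differences = (-35)·(-155) − (-20)·(-110) = 3225.
∂d/∂x = [(-0.11)·(-155) − (-0.14)·(-110)] / 3225 = +0.0005116
∂d/∂y = [(-35)·(-0.14) − (-20)·(-0.11)] / 3225 = +0.0008372
|∇f| = √(0.0005116² + 0.0008372²) = 0.0009811 m/m

0.000981 m/m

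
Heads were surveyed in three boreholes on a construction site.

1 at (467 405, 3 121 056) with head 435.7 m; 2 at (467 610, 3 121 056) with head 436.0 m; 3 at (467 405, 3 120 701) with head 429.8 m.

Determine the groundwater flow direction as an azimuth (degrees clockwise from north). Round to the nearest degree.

∂h/∂x = (436.0 − 435.7) / (467610 − 467405) = +0.001463
∂h/∂y = (429.8 − 435.7) / (3120701 − 3121056) = +0.01662
Flow direction (−∇h) has components (-0.001463 E, -0.01662 N).
Azimuth = atan2(E, N) = atan2(-0.001463, -0.01662) = 185.0° ≈ 185°.

185°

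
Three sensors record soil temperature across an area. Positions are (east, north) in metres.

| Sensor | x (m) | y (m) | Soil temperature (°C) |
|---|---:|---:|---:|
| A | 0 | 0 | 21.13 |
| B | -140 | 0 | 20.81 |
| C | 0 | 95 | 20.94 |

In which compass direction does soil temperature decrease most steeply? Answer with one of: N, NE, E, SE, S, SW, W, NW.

NW

∂T/∂x = (20.81 − 21.13) / (-140 − 0) = +0.002286
∂T/∂y = (20.94 − 21.13) / (95 − 0) = -0.002000
Steepest decrease is along −∇f = (-0.002286 E, +0.002000 N) → northwest.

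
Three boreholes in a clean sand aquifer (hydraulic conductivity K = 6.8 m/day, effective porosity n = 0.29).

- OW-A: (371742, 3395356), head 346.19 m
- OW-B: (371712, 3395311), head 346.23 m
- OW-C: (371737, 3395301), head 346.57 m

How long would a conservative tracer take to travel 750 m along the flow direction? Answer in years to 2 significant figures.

6.7 years

With h = a·x + b·y + c and OW-A as origin, the differences give:
  (-30)·a + (-45)·b = +0.04
  (-5)·a + (-55)·b = +0.38
Eliminate b (×(-55) and ×(-45), subtract): 1425·a = 14.900 → a = ∂h/∂x = +0.01046
Back-substitute: b = ∂h/∂y = -0.007860.
|∇h| = √(0.01046² + -0.007860²) = 0.01308
Seepage velocity v = K·i/n = 6.8 × 0.01308 / 0.29 = 0.3067 m/day.
t = 750 / 0.3067 = 2445 days = 6.69 years.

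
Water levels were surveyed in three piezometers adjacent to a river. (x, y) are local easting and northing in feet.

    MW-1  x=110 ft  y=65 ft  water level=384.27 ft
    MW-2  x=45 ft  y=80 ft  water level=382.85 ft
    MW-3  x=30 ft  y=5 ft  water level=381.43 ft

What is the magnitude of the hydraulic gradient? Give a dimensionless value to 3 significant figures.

Differences from MW-1: to MW-2 (Δx, Δy, Δh) = (-65, 15, -1.42); to MW-3 = (-80, -60, -2.84).
Determinant of the coordinate differences = (-65)·(-60) − (-80)·15 = 5100.
∂h/∂x = [(-1.42)·(-60) − (-2.84)·15] / 5100 = +0.02506
∂h/∂y = [(-65)·(-2.84) − (-80)·(-1.42)] / 5100 = +0.01392
|∇h| = √(0.02506² + 0.01392²) = 0.02867

0.0287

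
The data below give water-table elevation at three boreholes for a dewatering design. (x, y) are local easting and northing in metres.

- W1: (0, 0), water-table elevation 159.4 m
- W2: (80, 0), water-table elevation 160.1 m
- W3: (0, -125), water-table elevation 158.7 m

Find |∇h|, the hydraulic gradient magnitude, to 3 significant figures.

∂h/∂x = (160.1 − 159.4) / (80 − 0) = +0.008750
∂h/∂y = (158.7 − 159.4) / (-125 − 0) = +0.005600
|∇h| = √(0.008750² + 0.005600²) = 0.01039

0.0104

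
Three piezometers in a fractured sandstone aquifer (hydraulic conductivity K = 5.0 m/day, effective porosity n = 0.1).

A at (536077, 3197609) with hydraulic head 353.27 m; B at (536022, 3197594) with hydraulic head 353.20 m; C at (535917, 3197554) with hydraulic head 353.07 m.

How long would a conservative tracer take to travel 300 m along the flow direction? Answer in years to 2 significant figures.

12 years

With h = a·x + b·y + c and A as origin, the differences give:
  (-55)·a + (-15)·b = -0.07
  (-160)·a + (-55)·b = -0.20
Eliminate b (×(-55) and ×(-15), subtract): 625·a = 0.850 → a = ∂h/∂x = +0.001360
Back-substitute: b = ∂h/∂y = -0.0003200.
|∇h| = √(0.001360² + -0.0003200²) = 0.001397
Seepage velocity v = K·i/n = 5.0 × 0.001397 / 0.1 = 0.06985 m/day.
t = 300 / 0.06985 = 4295 days = 11.8 years.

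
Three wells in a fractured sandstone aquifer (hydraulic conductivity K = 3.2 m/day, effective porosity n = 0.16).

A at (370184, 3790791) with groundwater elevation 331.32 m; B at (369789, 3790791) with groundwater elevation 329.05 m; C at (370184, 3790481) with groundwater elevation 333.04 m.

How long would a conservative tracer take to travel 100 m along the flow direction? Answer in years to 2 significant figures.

1.7 years

∂h/∂x = (329.05 − 331.32) / (369789 − 370184) = +0.005747
∂h/∂y = (333.04 − 331.32) / (3790481 − 3790791) = -0.005548
|∇h| = √(0.005747² + -0.005548²) = 0.007988
Seepage velocity v = K·i/n = 3.2 × 0.007988 / 0.16 = 0.1598 m/day.
t = 100 / 0.1598 = 625.8 days = 1.71 years.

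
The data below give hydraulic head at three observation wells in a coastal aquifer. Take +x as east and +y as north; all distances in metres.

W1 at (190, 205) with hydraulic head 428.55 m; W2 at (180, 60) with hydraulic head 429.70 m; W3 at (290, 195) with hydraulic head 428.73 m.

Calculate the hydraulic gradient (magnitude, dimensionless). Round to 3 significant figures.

0.00806

Differences from W1: to W2 (Δx, Δy, Δh) = (-10, -145, +1.15); to W3 = (100, -10, +0.18).
Solve a·Δx + b·Δy = Δh: det = (-10)·(-10) − 100·(-145) = 14600.
∂h/∂x = [(+1.15)·(-10) − (+0.18)·(-145)] / 14600 = +0.001000
∂h/∂y = [(-10)·(+0.18) − 100·(+1.15)] / 14600 = -0.008000
|∇h| = √(0.001000² + -0.008000²) = 0.008062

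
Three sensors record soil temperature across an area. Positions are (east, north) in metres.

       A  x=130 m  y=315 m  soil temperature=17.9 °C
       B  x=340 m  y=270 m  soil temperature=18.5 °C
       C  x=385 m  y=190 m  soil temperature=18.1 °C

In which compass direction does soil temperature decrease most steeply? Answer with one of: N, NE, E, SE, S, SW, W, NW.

With T = a·x + b·y + c and A as origin, the differences give:
  210·a + (-45)·b = +0.6
  255·a + (-125)·b = +0.2
Eliminate b (×(-125) and ×(-45), subtract): -14775·a = -66.00 → a = ∂T/∂x = +0.004467
Back-substitute: b = ∂T/∂y = +0.007513.
Steepest decrease is along −∇f = (-0.004467 E, -0.007513 N) → southwest.

SW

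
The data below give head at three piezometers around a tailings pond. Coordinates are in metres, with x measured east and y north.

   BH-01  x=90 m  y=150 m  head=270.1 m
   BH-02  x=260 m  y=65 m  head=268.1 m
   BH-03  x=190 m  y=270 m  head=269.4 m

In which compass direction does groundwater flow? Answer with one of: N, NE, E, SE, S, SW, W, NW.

E

With h = a·x + b·y + c and BH-01 as origin, the differences give:
  170·a + (-85)·b = -2.0
  100·a + 120·b = -0.7
Eliminate b (×120 and ×(-85), subtract): 28900·a = -299.50 → a = ∂h/∂x = -0.01036
Back-substitute: b = ∂h/∂y = +0.002803.
Flow = −∇h = (+0.01036 east, -0.002803 north), which points east.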